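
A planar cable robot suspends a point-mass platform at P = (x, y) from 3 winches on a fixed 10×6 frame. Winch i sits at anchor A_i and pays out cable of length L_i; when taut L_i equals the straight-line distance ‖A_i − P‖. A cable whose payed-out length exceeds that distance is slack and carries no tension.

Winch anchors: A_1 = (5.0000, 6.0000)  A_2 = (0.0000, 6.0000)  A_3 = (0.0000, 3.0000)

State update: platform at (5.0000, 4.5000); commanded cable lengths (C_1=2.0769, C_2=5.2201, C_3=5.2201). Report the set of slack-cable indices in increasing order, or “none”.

i=1: geometric 1.5000 vs commanded 2.0769 ⇒ slack
i=2: geometric 5.2202 vs commanded 5.2201 ⇒ taut
i=3: geometric 5.2202 vs commanded 5.2201 ⇒ taut

1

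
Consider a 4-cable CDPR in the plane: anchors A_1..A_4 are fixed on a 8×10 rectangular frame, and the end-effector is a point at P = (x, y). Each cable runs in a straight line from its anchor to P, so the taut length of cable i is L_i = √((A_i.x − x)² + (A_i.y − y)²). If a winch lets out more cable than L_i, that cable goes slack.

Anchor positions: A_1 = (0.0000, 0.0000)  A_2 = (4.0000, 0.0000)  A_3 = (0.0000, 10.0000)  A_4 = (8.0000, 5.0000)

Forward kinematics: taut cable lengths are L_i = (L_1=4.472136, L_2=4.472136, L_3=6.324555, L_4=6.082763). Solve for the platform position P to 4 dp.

(2.0000, 4.0000)

expand ‖A_i−P‖²=L_i² and subtract eq 1 (k_i ≔ ‖A_i‖²−L_i²)
k_1 = 0.0000+0.0000−20.0000 = -20.0000
eq1−eq2 → [-8.0000  0.0000]·P = -16.0000
eq1−eq3 → [0.0000  -20.0000]·P = -80.0000
eq1−eq4 → [-16.0000  -10.0000]·P = -72.0000
2×2 solve → P = (2.0000, 4.0000)
check cable 4: ‖A_4−P‖² = 37.0000 ≈ L_4² = 37.0000 ✓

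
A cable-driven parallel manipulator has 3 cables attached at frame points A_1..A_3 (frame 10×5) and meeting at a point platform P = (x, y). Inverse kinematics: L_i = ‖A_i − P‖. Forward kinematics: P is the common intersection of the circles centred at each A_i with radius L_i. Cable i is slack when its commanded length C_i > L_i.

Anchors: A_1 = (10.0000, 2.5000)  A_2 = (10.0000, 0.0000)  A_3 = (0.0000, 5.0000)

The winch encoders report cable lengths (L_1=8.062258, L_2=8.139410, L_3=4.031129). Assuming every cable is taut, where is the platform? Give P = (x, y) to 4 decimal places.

each cable: (A_i−P)·(A_i−P) = L_i²; let k_i = ‖A_i‖²−L_i²
k_1 = 100.0000+6.2500−65.0000 = 41.2500
row 1: 0.0000x + 5.0000y = 7.5000  (k_2=33.7500)
row 2: 20.0000x − 5.0000y = 32.5000  (k_3=8.7500)
Cramer on rows 1–2 → x = 2.0000, y = 1.5000

(2.0000, 1.5000)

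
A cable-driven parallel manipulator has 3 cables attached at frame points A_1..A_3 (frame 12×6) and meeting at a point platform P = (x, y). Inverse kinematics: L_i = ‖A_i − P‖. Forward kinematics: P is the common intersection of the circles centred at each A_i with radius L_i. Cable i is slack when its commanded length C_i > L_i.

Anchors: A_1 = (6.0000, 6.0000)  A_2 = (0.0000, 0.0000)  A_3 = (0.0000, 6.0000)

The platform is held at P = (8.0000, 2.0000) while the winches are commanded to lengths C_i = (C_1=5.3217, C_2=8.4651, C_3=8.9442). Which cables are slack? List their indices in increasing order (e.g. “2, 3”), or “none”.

cable 1: L_1 = ‖A_1−P‖ = 4.4721;  C_1 = 5.3217 → slack
cable 2: L_2 = ‖A_2−P‖ = 8.2462;  C_2 = 8.4651 → slack
cable 3: L_3 = ‖A_3−P‖ = 8.9443;  C_3 = 8.9442 → taut

1, 2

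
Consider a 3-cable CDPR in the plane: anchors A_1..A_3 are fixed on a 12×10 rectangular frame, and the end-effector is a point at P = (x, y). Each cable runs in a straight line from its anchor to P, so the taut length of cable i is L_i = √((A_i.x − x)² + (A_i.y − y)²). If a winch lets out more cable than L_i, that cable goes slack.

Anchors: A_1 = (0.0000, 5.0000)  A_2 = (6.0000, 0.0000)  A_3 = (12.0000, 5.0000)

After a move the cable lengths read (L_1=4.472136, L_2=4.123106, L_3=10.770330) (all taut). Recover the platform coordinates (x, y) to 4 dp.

each cable: (A_i−P)·(A_i−P) = L_i²; let q_i = ‖A_i‖²−L_i²
q_1 = 0.0000+25.0000−20.0000 = 5.0000
row 1: -12.0000x + 10.0000y = -14.0000  (q_2=19.0000)
row 2: -24.0000x + 0.0000y = -48.0000  (q_3=53.0000)
Cramer on rows 1–2 → x = 2.0000, y = 1.0000

(2.0000, 1.0000)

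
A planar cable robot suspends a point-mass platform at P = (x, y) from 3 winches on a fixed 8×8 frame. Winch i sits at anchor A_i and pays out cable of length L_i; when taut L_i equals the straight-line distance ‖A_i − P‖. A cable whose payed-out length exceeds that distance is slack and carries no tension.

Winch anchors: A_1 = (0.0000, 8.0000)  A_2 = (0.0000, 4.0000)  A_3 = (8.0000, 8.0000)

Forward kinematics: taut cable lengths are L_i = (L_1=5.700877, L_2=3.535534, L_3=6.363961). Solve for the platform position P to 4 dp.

(3.5000, 3.5000)

circle eqns → linear via eq_j − eq_1; set k_j = A_j·A_j − L_j²
k_1 = 0.0000+64.0000−32.5000 = 31.5000
0.0000·x + 8.0000·y = k_1−k_2 = 28.0000
-16.0000·x + 0.0000·y = k_1−k_3 = -56.0000
solve first two rows → x=3.5000, y=3.5000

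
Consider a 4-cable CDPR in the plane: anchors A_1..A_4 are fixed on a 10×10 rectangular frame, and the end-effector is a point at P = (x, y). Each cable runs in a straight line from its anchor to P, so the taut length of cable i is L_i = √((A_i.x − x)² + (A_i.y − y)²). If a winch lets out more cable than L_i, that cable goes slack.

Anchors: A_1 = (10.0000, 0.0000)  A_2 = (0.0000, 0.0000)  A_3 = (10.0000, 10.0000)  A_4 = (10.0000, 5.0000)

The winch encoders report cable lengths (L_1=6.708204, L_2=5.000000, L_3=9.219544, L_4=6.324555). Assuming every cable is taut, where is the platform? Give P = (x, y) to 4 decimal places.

(4.0000, 3.0000)

expand ‖A_i−P‖²=L_i² and subtract eq 1 (k_i ≔ ‖A_i‖²−L_i²)
k_1 = 100.0000+0.0000−45.0000 = 55.0000
eq1−eq2 → [20.0000  0.0000]·P = 80.0000
eq1−eq3 → [0.0000  -20.0000]·P = -60.0000
eq1−eq4 → [0.0000  -10.0000]·P = -30.0000
2×2 solve → P = (4.0000, 3.0000)
check cable 4: ‖A_4−P‖² = 40.0000 ≈ L_4² = 40.0000 ✓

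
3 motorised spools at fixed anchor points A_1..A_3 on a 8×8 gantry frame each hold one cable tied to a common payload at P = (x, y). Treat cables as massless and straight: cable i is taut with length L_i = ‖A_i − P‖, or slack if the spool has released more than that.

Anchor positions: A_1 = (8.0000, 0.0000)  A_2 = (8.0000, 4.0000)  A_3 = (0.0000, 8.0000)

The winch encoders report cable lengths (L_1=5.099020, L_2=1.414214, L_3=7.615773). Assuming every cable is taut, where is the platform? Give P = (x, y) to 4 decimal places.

each cable: (A_i−P)·(A_i−P) = L_i²; let q_i = ‖A_i‖²−L_i²
q_1 = 64.0000+0.0000−26.0000 = 38.0000
row 1: 0.0000x − 8.0000y = -40.0000  (q_2=78.0000)
row 2: 16.0000x − 16.0000y = 32.0000  (q_3=6.0000)
Cramer on rows 1–2 → x = 7.0000, y = 5.0000

(7.0000, 5.0000)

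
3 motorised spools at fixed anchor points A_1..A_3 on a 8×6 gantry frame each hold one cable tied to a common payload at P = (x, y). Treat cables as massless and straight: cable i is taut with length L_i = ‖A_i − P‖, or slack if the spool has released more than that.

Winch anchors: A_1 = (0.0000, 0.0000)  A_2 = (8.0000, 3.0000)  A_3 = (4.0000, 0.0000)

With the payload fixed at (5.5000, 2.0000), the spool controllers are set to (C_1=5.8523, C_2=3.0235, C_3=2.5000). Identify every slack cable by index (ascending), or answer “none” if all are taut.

2

cable 1: √((-5.5000)²+(-2.0000)²)=5.8523, C_1=5.8523: taut
cable 2: √((2.5000)²+(1.0000)²)=2.6926, C_2=3.0235: slack
cable 3: √((-1.5000)²+(-2.0000)²)=2.5000, C_3=2.5000: taut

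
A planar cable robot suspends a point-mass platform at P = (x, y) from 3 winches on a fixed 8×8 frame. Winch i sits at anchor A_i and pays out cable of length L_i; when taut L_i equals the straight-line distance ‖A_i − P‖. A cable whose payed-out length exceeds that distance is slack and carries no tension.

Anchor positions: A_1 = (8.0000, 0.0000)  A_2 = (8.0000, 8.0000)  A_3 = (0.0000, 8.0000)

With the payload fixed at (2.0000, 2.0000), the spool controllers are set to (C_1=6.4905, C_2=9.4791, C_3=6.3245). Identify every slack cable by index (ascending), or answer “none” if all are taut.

1, 2

cable 1: √((6.0000)²+(-2.0000)²)=6.3246, C_1=6.4905: slack
cable 2: √((6.0000)²+(6.0000)²)=8.4853, C_2=9.4791: slack
cable 3: √((-2.0000)²+(6.0000)²)=6.3246, C_3=6.3245: taut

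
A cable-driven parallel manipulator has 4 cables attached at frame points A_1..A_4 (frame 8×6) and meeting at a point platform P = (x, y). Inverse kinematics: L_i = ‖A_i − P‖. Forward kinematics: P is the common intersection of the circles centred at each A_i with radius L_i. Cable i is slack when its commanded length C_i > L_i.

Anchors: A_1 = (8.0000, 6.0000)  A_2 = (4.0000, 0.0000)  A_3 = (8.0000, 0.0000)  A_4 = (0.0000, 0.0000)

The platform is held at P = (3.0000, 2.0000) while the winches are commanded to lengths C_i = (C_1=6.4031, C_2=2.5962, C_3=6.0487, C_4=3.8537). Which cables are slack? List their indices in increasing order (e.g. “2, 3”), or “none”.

cable 1: √((5.0000)²+(4.0000)²)=6.4031, C_1=6.4031: taut
cable 2: √((1.0000)²+(-2.0000)²)=2.2361, C_2=2.5962: slack
cable 3: √((5.0000)²+(-2.0000)²)=5.3852, C_3=6.0487: slack
cable 4: √((-3.0000)²+(-2.0000)²)=3.6056, C_4=3.8537: slack

2, 3, 4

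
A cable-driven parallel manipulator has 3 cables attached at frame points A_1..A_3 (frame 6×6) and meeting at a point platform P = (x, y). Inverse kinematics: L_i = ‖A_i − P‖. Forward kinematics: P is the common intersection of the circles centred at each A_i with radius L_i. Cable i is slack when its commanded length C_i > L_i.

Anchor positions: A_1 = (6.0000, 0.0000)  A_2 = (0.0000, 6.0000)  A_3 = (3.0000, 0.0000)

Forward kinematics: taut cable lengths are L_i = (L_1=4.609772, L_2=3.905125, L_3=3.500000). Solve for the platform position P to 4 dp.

(3.0000, 3.5000)

each cable: (A_i−P)·(A_i−P) = L_i²; let q_i = ‖A_i‖²−L_i²
q_1 = 36.0000+0.0000−21.2500 = 14.7500
row 1: 12.0000x − 12.0000y = -6.0000  (q_2=20.7500)
row 2: 6.0000x + 0.0000y = 18.0000  (q_3=-3.2500)
Cramer on rows 1–2 → x = 3.0000, y = 3.5000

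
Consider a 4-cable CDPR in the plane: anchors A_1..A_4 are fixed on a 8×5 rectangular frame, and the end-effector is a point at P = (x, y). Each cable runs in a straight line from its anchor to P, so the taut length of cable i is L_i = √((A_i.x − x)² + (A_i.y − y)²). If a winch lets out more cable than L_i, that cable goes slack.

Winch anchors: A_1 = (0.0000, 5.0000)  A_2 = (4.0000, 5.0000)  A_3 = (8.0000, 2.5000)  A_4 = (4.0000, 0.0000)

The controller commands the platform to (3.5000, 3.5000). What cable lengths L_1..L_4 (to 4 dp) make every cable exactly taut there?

L_1: Δ = A_1−P = (-3.5000, 1.5000) → ‖Δ‖ = √14.5000 = 3.8079
L_2: Δ = A_2−P = (0.5000, 1.5000) → ‖Δ‖ = √2.5000 = 1.5811
L_3: Δ = A_3−P = (4.5000, -1.0000) → ‖Δ‖ = √21.2500 = 4.6098
L_4: Δ = A_4−P = (0.5000, -3.5000) → ‖Δ‖ = √12.5000 = 3.5355

(3.8079, 1.5811, 4.6098, 3.5355)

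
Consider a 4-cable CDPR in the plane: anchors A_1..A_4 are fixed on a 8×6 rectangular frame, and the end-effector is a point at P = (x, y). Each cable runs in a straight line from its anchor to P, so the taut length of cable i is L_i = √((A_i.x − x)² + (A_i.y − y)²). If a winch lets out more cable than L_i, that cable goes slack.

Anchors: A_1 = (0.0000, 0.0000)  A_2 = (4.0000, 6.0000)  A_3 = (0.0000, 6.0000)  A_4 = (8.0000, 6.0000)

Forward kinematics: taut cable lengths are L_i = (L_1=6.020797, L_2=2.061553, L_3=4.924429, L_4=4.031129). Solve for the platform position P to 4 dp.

(4.5000, 4.0000)

expand ‖A_i−P‖²=L_i² and subtract eq 1 (q_i ≔ ‖A_i‖²−L_i²)
q_1 = 0.0000+0.0000−36.2500 = -36.2500
eq1−eq2 → [-8.0000  -12.0000]·P = -84.0000
eq1−eq3 → [0.0000  -12.0000]·P = -48.0000
eq1−eq4 → [-16.0000  -12.0000]·P = -120.0000
2×2 solve → P = (4.5000, 4.0000)
check cable 4: ‖A_4−P‖² = 16.2500 ≈ L_4² = 16.2500 ✓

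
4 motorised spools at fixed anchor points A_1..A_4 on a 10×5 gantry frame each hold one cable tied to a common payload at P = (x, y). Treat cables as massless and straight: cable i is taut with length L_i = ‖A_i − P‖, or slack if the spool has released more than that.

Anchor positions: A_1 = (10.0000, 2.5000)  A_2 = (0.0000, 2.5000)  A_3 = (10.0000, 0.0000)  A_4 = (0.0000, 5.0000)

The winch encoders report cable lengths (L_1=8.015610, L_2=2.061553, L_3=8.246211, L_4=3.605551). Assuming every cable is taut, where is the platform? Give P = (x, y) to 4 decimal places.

circle eqns → linear via eq_j − eq_1; set k_j = A_j·A_j − L_j²
k_1 = 100.0000+6.2500−64.2500 = 42.0000
20.0000·x + 0.0000·y = k_1−k_2 = 40.0000
0.0000·x + 5.0000·y = k_1−k_3 = 10.0000
20.0000·x − 5.0000·y = k_1−k_4 = 30.0000
solve first two rows → x=2.0000, y=2.0000
check cable 4: ‖A_4−P‖² = 13.0000 ≈ L_4² = 13.0000 ✓

(2.0000, 2.0000)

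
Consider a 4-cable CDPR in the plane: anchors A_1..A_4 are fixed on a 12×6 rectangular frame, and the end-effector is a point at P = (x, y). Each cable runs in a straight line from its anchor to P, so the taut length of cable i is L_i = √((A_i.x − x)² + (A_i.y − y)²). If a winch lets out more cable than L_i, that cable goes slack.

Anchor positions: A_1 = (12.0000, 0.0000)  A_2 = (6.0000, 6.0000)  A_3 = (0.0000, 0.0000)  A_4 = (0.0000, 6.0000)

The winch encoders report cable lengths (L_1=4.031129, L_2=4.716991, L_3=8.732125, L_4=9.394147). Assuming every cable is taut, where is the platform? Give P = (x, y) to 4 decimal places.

expand ‖A_i−P‖²=L_i² and subtract eq 1 (q_i ≔ ‖A_i‖²−L_i²)
q_1 = 144.0000+0.0000−16.2500 = 127.7500
eq1−eq2 → [12.0000  -12.0000]·P = 78.0000
eq1−eq3 → [24.0000  0.0000]·P = 204.0000
eq1−eq4 → [24.0000  -12.0000]·P = 180.0000
2×2 solve → P = (8.5000, 2.0000)
check cable 4: ‖A_4−P‖² = 88.2500 ≈ L_4² = 88.2500 ✓

(8.5000, 2.0000)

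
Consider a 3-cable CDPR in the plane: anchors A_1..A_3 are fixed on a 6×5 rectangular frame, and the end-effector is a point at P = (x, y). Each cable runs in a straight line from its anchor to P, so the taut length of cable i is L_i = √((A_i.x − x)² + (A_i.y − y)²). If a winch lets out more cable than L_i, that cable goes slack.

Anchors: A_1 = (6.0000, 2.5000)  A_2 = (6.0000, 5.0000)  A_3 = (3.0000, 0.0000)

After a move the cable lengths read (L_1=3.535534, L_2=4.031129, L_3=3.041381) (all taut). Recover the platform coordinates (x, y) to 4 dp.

expand ‖A_i−P‖²=L_i² and subtract eq 1 (q_i ≔ ‖A_i‖²−L_i²)
q_1 = 36.0000+6.2500−12.5000 = 29.7500
eq1−eq2 → [0.0000  -5.0000]·P = -15.0000
eq1−eq3 → [6.0000  5.0000]·P = 30.0000
2×2 solve → P = (2.5000, 3.0000)

(2.5000, 3.0000)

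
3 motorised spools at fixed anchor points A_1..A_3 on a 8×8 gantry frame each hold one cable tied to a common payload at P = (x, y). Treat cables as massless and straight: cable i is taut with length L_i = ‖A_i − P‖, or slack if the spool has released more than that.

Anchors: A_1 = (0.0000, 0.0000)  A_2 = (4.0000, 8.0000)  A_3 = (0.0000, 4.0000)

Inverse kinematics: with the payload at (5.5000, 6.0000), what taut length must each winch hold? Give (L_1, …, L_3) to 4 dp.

(8.1394, 2.5000, 5.8523)

cable 1: Δx=-5.5000, Δy=-6.0000; L_1 = √(Δx²+Δy²) = 8.1394
cable 2: Δx=-1.5000, Δy=2.0000; L_2 = √(Δx²+Δy²) = 2.5000
cable 3: Δx=-5.5000, Δy=-2.0000; L_3 = √(Δx²+Δy²) = 5.8523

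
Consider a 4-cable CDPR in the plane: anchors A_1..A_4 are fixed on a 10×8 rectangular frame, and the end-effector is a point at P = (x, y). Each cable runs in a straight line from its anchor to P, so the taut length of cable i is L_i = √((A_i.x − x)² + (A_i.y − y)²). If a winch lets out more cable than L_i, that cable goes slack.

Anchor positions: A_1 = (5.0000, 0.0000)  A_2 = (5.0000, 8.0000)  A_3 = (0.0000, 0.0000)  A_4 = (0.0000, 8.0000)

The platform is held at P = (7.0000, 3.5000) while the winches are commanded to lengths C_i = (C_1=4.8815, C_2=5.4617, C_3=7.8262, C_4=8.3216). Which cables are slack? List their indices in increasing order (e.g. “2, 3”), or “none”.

1, 2

i=1: geometric 4.0311 vs commanded 4.8815 ⇒ slack
i=2: geometric 4.9244 vs commanded 5.4617 ⇒ slack
i=3: geometric 7.8262 vs commanded 7.8262 ⇒ taut
i=4: geometric 8.3217 vs commanded 8.3216 ⇒ taut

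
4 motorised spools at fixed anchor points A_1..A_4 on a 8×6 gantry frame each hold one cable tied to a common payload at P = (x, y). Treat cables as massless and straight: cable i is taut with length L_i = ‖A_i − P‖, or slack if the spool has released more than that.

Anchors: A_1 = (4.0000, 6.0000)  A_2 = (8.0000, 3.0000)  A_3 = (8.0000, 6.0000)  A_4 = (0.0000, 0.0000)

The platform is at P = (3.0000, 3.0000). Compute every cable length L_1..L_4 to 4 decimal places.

cable 1: Δx=1.0000, Δy=3.0000; L_1 = √(Δx²+Δy²) = 3.1623
cable 2: Δx=5.0000, Δy=0.0000; L_2 = √(Δx²+Δy²) = 5.0000
cable 3: Δx=5.0000, Δy=3.0000; L_3 = √(Δx²+Δy²) = 5.8310
cable 4: Δx=-3.0000, Δy=-3.0000; L_4 = √(Δx²+Δy²) = 4.2426

(3.1623, 5.0000, 5.8310, 4.2426)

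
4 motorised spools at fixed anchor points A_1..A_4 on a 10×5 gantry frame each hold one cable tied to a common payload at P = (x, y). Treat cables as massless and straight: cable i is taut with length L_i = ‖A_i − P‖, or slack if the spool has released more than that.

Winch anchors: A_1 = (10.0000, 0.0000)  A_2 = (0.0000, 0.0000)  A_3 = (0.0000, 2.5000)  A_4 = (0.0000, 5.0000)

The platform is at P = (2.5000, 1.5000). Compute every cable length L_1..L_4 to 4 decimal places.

L_1 = √((10.0000−2.5000)² + (0.0000−1.5000)²) = 7.6485
L_2 = √((0.0000−2.5000)² + (0.0000−1.5000)²) = 2.9155
L_3 = √((0.0000−2.5000)² + (2.5000−1.5000)²) = 2.6926
L_4 = √((0.0000−2.5000)² + (5.0000−1.5000)²) = 4.3012

(7.6485, 2.9155, 2.6926, 4.3012)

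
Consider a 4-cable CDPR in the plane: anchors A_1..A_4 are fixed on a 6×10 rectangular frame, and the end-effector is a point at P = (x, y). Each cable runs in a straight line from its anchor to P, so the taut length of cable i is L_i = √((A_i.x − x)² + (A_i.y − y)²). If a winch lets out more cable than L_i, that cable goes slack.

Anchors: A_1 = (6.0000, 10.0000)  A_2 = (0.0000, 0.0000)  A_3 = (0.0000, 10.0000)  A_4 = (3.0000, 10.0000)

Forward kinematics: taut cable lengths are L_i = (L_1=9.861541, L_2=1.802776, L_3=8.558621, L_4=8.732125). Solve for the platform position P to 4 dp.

(1.0000, 1.5000)

circle eqns → linear via eq_j − eq_1; set c_j = A_j·A_j − L_j²
c_1 = 36.0000+100.0000−97.2500 = 38.7500
12.0000·x + 20.0000·y = c_1−c_2 = 42.0000
12.0000·x + 0.0000·y = c_1−c_3 = 12.0000
6.0000·x + 0.0000·y = c_1−c_4 = 6.0000
solve first two rows → x=1.0000, y=1.5000
check cable 4: ‖A_4−P‖² = 76.2500 ≈ L_4² = 76.2500 ✓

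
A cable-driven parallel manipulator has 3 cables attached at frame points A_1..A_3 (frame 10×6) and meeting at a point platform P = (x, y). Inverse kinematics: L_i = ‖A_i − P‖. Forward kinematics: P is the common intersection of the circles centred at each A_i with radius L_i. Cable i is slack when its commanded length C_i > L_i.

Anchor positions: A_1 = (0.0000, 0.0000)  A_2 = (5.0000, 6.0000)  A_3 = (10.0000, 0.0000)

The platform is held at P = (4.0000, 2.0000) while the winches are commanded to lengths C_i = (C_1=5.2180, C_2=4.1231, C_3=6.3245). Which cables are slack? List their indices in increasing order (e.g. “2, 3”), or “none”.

cable 1: √((-4.0000)²+(-2.0000)²)=4.4721, C_1=5.2180: slack
cable 2: √((1.0000)²+(4.0000)²)=4.1231, C_2=4.1231: taut
cable 3: √((6.0000)²+(-2.0000)²)=6.3246, C_3=6.3245: taut

1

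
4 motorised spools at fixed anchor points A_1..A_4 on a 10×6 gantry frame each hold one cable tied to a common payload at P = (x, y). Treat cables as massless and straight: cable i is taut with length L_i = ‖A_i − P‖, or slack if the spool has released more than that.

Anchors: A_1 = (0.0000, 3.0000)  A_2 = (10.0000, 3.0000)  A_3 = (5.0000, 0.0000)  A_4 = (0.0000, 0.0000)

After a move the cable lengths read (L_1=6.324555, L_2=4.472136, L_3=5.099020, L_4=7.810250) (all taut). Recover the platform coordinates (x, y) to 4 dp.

each cable: (A_i−P)·(A_i−P) = L_i²; let c_i = ‖A_i‖²−L_i²
c_1 = 0.0000+9.0000−40.0000 = -31.0000
row 1: -20.0000x + 0.0000y = -120.0000  (c_2=89.0000)
row 2: -10.0000x + 6.0000y = -30.0000  (c_3=-1.0000)
row 3: 0.0000x + 6.0000y = 30.0000  (c_4=-61.0000)
Cramer on rows 1–2 → x = 6.0000, y = 5.0000
check cable 4: ‖A_4−P‖² = 61.0000 ≈ L_4² = 61.0000 ✓

(6.0000, 5.0000)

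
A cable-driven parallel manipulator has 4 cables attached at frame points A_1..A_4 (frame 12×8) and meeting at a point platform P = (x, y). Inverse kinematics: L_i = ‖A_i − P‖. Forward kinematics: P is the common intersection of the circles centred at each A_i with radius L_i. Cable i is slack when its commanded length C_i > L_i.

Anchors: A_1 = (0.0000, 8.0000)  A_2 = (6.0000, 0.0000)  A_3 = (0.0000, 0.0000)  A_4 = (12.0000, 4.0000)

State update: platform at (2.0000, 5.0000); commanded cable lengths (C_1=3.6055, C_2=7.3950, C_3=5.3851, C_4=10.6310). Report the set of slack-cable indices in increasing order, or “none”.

i=1: geometric 3.6056 vs commanded 3.6055 ⇒ taut
i=2: geometric 6.4031 vs commanded 7.3950 ⇒ slack
i=3: geometric 5.3852 vs commanded 5.3851 ⇒ taut
i=4: geometric 10.0499 vs commanded 10.6310 ⇒ slack

2, 4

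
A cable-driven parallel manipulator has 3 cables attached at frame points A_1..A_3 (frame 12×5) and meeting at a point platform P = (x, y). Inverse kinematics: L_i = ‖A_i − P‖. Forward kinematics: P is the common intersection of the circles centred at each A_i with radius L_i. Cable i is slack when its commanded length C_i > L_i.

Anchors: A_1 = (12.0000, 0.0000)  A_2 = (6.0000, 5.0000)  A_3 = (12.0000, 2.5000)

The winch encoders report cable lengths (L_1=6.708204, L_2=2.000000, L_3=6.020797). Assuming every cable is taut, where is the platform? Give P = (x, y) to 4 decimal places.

each cable: (A_i−P)·(A_i−P) = L_i²; let c_i = ‖A_i‖²−L_i²
c_1 = 144.0000+0.0000−45.0000 = 99.0000
row 1: 12.0000x − 10.0000y = 42.0000  (c_2=57.0000)
row 2: 0.0000x − 5.0000y = -15.0000  (c_3=114.0000)
Cramer on rows 1–2 → x = 6.0000, y = 3.0000

(6.0000, 3.0000)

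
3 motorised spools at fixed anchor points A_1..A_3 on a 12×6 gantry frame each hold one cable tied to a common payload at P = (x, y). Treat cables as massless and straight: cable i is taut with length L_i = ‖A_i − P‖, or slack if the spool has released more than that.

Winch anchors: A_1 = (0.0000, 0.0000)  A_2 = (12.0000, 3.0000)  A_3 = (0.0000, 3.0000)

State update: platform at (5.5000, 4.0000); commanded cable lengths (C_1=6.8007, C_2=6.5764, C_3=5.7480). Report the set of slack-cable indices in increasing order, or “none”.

cable 1: √((-5.5000)²+(-4.0000)²)=6.8007, C_1=6.8007: taut
cable 2: √((6.5000)²+(-1.0000)²)=6.5765, C_2=6.5764: taut
cable 3: √((-5.5000)²+(-1.0000)²)=5.5902, C_3=5.7480: slack

3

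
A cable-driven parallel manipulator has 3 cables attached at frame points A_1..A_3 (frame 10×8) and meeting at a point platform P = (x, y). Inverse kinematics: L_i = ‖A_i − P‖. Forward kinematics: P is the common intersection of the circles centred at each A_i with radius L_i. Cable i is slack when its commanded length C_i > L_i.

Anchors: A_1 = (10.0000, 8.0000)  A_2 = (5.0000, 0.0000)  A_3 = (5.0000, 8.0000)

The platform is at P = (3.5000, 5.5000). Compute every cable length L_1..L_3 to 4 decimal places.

L_1 = √((10.0000−3.5000)² + (8.0000−5.5000)²) = 6.9642
L_2 = √((5.0000−3.5000)² + (0.0000−5.5000)²) = 5.7009
L_3 = √((5.0000−3.5000)² + (8.0000−5.5000)²) = 2.9155

(6.9642, 5.7009, 2.9155)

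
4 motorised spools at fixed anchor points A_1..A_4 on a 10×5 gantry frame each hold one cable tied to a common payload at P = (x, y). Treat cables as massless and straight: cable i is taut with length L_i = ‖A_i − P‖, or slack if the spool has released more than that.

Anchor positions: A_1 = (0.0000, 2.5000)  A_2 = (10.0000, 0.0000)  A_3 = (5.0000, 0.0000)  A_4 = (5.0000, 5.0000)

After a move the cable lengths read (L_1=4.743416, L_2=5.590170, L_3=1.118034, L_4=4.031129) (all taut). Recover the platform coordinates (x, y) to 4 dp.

(4.5000, 1.0000)

expand ‖A_i−P‖²=L_i² and subtract eq 1 (q_i ≔ ‖A_i‖²−L_i²)
q_1 = 0.0000+6.2500−22.5000 = -16.2500
eq1−eq2 → [-20.0000  5.0000]·P = -85.0000
eq1−eq3 → [-10.0000  5.0000]·P = -40.0000
eq1−eq4 → [-10.0000  -5.0000]·P = -50.0000
2×2 solve → P = (4.5000, 1.0000)
check cable 4: ‖A_4−P‖² = 16.2500 ≈ L_4² = 16.2500 ✓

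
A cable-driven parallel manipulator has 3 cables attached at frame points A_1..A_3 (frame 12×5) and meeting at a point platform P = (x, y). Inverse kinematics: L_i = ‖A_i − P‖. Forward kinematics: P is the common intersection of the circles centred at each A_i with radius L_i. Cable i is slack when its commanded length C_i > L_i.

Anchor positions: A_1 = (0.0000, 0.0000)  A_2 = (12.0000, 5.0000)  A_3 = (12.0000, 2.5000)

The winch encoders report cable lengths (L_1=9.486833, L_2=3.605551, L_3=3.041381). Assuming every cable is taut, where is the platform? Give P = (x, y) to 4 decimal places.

(9.0000, 3.0000)

each cable: (A_i−P)·(A_i−P) = L_i²; let q_i = ‖A_i‖²−L_i²
q_1 = 0.0000+0.0000−90.0000 = -90.0000
row 1: -24.0000x − 10.0000y = -246.0000  (q_2=156.0000)
row 2: -24.0000x − 5.0000y = -231.0000  (q_3=141.0000)
Cramer on rows 1–2 → x = 9.0000, y = 3.0000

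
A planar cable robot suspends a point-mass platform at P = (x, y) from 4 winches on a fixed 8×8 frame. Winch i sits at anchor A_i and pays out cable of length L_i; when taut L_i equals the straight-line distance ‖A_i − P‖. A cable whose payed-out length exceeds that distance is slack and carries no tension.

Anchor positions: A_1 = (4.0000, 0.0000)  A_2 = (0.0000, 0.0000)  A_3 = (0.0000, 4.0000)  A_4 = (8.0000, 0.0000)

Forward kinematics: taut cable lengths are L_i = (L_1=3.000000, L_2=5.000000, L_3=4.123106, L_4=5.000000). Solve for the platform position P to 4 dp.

expand ‖A_i−P‖²=L_i² and subtract eq 1 (q_i ≔ ‖A_i‖²−L_i²)
q_1 = 16.0000+0.0000−9.0000 = 7.0000
eq1−eq2 → [8.0000  0.0000]·P = 32.0000
eq1−eq3 → [8.0000  -8.0000]·P = 8.0000
eq1−eq4 → [-8.0000  0.0000]·P = -32.0000
2×2 solve → P = (4.0000, 3.0000)
check cable 4: ‖A_4−P‖² = 25.0000 ≈ L_4² = 25.0000 ✓

(4.0000, 3.0000)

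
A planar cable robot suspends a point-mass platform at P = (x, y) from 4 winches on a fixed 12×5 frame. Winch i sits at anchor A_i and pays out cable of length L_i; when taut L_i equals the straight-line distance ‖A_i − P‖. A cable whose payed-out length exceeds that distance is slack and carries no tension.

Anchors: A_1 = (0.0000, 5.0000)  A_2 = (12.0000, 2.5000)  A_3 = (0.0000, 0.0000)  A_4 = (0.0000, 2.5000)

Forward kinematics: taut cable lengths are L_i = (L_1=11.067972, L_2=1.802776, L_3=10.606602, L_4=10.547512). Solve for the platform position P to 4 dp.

each cable: (A_i−P)·(A_i−P) = L_i²; let c_i = ‖A_i‖²−L_i²
c_1 = 0.0000+25.0000−122.5000 = -97.5000
row 1: -24.0000x + 5.0000y = -244.5000  (c_2=147.0000)
row 2: 0.0000x + 10.0000y = 15.0000  (c_3=-112.5000)
row 3: 0.0000x + 5.0000y = 7.5000  (c_4=-105.0000)
Cramer on rows 1–2 → x = 10.5000, y = 1.5000
check cable 4: ‖A_4−P‖² = 111.2500 ≈ L_4² = 111.2500 ✓

(10.5000, 1.5000)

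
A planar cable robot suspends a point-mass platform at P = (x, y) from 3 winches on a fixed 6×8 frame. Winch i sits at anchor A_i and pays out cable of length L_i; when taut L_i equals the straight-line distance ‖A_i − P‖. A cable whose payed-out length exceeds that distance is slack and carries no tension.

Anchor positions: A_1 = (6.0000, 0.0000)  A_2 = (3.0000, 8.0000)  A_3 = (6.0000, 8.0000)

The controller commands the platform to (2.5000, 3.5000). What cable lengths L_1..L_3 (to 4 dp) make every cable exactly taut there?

(4.9497, 4.5277, 5.7009)

L_1: Δ = A_1−P = (3.5000, -3.5000) → ‖Δ‖ = √24.5000 = 4.9497
L_2: Δ = A_2−P = (0.5000, 4.5000) → ‖Δ‖ = √20.5000 = 4.5277
L_3: Δ = A_3−P = (3.5000, 4.5000) → ‖Δ‖ = √32.5000 = 5.7009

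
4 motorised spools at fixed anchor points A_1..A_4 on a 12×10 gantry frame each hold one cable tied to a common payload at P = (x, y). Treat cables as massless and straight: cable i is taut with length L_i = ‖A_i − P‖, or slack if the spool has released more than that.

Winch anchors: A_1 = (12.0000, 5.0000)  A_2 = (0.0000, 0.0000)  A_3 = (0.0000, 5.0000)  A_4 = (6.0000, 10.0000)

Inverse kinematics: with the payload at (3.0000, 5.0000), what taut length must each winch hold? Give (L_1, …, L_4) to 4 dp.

(9.0000, 5.8310, 3.0000, 5.8310)

L_1 = √((12.0000−3.0000)² + (5.0000−5.0000)²) = 9.0000
L_2 = √((0.0000−3.0000)² + (0.0000−5.0000)²) = 5.8310
L_3 = √((0.0000−3.0000)² + (5.0000−5.0000)²) = 3.0000
L_4 = √((6.0000−3.0000)² + (10.0000−5.0000)²) = 5.8310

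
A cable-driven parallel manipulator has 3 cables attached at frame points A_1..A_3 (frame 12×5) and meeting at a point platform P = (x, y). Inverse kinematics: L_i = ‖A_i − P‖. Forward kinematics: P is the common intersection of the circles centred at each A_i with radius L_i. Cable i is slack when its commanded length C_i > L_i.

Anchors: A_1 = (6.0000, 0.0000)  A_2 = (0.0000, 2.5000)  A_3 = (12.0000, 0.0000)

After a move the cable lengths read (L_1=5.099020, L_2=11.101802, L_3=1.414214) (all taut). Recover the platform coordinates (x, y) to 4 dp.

(11.0000, 1.0000)

each cable: (A_i−P)·(A_i−P) = L_i²; let k_i = ‖A_i‖²−L_i²
k_1 = 36.0000+0.0000−26.0000 = 10.0000
row 1: 12.0000x − 5.0000y = 127.0000  (k_2=-117.0000)
row 2: -12.0000x + 0.0000y = -132.0000  (k_3=142.0000)
Cramer on rows 1–2 → x = 11.0000, y = 1.0000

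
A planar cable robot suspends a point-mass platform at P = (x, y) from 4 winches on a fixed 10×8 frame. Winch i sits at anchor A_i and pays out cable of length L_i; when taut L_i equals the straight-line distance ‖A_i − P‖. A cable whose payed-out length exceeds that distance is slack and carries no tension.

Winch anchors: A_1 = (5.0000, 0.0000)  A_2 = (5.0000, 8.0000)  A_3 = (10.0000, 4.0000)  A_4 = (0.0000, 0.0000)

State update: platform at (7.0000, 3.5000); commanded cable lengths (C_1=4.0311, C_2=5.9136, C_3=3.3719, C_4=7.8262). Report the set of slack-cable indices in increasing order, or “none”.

2, 3

cable 1: √((-2.0000)²+(-3.5000)²)=4.0311, C_1=4.0311: taut
cable 2: √((-2.0000)²+(4.5000)²)=4.9244, C_2=5.9136: slack
cable 3: √((3.0000)²+(0.5000)²)=3.0414, C_3=3.3719: slack
cable 4: √((-7.0000)²+(-3.5000)²)=7.8262, C_4=7.8262: taut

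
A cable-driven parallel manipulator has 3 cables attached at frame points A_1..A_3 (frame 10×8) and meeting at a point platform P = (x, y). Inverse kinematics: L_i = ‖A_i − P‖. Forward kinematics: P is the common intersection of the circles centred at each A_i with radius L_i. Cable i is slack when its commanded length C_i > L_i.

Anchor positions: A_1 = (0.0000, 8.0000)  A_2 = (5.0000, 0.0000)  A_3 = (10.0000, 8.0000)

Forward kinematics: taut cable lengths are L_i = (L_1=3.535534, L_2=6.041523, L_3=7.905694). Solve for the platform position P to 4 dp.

expand ‖A_i−P‖²=L_i² and subtract eq 1 (c_i ≔ ‖A_i‖²−L_i²)
c_1 = 0.0000+64.0000−12.5000 = 51.5000
eq1−eq2 → [-10.0000  16.0000]·P = 63.0000
eq1−eq3 → [-20.0000  0.0000]·P = -50.0000
2×2 solve → P = (2.5000, 5.5000)

(2.5000, 5.5000)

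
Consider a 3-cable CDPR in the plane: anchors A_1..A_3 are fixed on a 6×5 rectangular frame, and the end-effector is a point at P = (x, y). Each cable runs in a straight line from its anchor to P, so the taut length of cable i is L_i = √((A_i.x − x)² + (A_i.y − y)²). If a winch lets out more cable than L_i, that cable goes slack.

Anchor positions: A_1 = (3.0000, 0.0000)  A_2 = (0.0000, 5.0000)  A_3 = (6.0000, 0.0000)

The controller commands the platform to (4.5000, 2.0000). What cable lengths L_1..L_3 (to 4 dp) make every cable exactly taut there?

(2.5000, 5.4083, 2.5000)

L_1 = √((3.0000−4.5000)² + (0.0000−2.0000)²) = 2.5000
L_2 = √((0.0000−4.5000)² + (5.0000−2.0000)²) = 5.4083
L_3 = √((6.0000−4.5000)² + (0.0000−2.0000)²) = 2.5000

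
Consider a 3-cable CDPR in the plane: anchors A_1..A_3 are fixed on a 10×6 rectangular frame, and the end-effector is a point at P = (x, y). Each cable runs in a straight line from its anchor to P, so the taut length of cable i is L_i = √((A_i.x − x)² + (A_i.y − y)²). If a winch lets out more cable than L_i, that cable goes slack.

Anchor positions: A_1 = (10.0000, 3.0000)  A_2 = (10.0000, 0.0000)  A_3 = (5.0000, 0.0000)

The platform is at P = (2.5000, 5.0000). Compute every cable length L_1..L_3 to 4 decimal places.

L_1: Δ = A_1−P = (7.5000, -2.0000) → ‖Δ‖ = √60.2500 = 7.7621
L_2: Δ = A_2−P = (7.5000, -5.0000) → ‖Δ‖ = √81.2500 = 9.0139
L_3: Δ = A_3−P = (2.5000, -5.0000) → ‖Δ‖ = √31.2500 = 5.5902

(7.7621, 9.0139, 5.5902)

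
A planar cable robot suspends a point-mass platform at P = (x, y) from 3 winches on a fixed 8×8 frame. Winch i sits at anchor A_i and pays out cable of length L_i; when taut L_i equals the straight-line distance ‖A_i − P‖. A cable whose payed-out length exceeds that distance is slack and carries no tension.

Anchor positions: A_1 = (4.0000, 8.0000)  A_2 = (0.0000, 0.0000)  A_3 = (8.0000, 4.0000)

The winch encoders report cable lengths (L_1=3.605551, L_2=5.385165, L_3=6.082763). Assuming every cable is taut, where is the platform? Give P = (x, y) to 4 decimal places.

circle eqns → linear via eq_j − eq_1; set q_j = A_j·A_j − L_j²
q_1 = 16.0000+64.0000−13.0000 = 67.0000
8.0000·x + 16.0000·y = q_1−q_2 = 96.0000
-8.0000·x + 8.0000·y = q_1−q_3 = 24.0000
solve first two rows → x=2.0000, y=5.0000

(2.0000, 5.0000)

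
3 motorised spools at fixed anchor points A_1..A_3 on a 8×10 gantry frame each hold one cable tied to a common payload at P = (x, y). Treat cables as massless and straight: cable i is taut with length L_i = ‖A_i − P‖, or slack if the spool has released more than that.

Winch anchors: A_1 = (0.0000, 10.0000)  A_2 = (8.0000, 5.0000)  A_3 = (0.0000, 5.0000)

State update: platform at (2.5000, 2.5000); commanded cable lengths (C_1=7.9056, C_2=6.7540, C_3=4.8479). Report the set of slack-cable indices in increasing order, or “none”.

i=1: geometric 7.9057 vs commanded 7.9056 ⇒ taut
i=2: geometric 6.0415 vs commanded 6.7540 ⇒ slack
i=3: geometric 3.5355 vs commanded 4.8479 ⇒ slack

2, 3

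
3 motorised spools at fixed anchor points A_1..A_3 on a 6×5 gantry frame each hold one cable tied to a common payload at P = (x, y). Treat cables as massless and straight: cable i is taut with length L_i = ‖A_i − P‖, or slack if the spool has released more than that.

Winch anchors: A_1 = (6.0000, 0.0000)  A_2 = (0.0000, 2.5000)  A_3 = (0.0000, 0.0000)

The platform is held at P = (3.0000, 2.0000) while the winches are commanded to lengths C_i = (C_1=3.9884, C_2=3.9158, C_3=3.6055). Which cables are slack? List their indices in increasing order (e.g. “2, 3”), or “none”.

1, 2

cable 1: √((3.0000)²+(-2.0000)²)=3.6056, C_1=3.9884: slack
cable 2: √((-3.0000)²+(0.5000)²)=3.0414, C_2=3.9158: slack
cable 3: √((-3.0000)²+(-2.0000)²)=3.6056, C_3=3.6055: taut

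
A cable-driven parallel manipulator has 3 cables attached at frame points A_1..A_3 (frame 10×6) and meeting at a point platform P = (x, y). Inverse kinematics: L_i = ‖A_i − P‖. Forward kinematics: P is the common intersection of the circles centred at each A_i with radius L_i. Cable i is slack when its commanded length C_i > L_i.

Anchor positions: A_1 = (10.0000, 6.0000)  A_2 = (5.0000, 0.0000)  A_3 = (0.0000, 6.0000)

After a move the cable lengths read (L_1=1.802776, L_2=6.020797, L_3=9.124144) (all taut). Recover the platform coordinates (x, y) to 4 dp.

(9.0000, 4.5000)

each cable: (A_i−P)·(A_i−P) = L_i²; let c_i = ‖A_i‖²−L_i²
c_1 = 100.0000+36.0000−3.2500 = 132.7500
row 1: 10.0000x + 12.0000y = 144.0000  (c_2=-11.2500)
row 2: 20.0000x + 0.0000y = 180.0000  (c_3=-47.2500)
Cramer on rows 1–2 → x = 9.0000, y = 4.5000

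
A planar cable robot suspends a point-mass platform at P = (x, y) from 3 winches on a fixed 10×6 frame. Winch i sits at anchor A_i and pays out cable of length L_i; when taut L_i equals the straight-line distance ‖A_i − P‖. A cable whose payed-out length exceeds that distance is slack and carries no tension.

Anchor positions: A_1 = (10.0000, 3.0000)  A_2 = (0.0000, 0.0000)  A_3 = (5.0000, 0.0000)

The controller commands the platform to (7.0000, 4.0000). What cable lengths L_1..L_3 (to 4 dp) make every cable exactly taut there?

(3.1623, 8.0623, 4.4721)

cable 1: Δx=3.0000, Δy=-1.0000; L_1 = √(Δx²+Δy²) = 3.1623
cable 2: Δx=-7.0000, Δy=-4.0000; L_2 = √(Δx²+Δy²) = 8.0623
cable 3: Δx=-2.0000, Δy=-4.0000; L_3 = √(Δx²+Δy²) = 4.4721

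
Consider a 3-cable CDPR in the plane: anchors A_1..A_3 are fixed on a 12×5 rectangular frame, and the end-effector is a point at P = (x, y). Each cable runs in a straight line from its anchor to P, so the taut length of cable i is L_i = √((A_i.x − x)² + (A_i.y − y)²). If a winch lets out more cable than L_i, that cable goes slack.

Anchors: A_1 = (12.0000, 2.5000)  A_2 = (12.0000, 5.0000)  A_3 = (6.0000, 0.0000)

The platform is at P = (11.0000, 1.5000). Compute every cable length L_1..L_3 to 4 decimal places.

(1.4142, 3.6401, 5.2202)

L_1: Δ = A_1−P = (1.0000, 1.0000) → ‖Δ‖ = √2.0000 = 1.4142
L_2: Δ = A_2−P = (1.0000, 3.5000) → ‖Δ‖ = √13.2500 = 3.6401
L_3: Δ = A_3−P = (-5.0000, -1.5000) → ‖Δ‖ = √27.2500 = 5.2202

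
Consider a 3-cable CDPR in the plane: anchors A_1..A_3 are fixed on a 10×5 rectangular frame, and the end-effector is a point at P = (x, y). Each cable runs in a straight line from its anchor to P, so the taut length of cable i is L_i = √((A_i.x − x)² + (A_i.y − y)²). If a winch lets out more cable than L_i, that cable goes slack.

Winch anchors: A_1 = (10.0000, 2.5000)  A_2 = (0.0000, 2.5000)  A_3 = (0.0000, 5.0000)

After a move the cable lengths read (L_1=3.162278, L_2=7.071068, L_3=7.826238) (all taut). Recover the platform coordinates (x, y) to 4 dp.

circle eqns → linear via eq_j − eq_1; set q_j = A_j·A_j − L_j²
q_1 = 100.0000+6.2500−10.0000 = 96.2500
20.0000·x + 0.0000·y = q_1−q_2 = 140.0000
20.0000·x − 5.0000·y = q_1−q_3 = 132.5000
solve first two rows → x=7.0000, y=1.5000

(7.0000, 1.5000)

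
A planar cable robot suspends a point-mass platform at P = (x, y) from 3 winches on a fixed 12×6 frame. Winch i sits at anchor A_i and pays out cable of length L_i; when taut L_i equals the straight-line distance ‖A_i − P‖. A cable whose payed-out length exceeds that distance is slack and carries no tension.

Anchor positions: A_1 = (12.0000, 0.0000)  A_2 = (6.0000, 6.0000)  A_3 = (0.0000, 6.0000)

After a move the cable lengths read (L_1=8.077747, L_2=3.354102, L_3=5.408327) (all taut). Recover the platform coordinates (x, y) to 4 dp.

(4.5000, 3.0000)

expand ‖A_i−P‖²=L_i² and subtract eq 1 (q_i ≔ ‖A_i‖²−L_i²)
q_1 = 144.0000+0.0000−65.2500 = 78.7500
eq1−eq2 → [12.0000  -12.0000]·P = 18.0000
eq1−eq3 → [24.0000  -12.0000]·P = 72.0000
2×2 solve → P = (4.5000, 3.0000)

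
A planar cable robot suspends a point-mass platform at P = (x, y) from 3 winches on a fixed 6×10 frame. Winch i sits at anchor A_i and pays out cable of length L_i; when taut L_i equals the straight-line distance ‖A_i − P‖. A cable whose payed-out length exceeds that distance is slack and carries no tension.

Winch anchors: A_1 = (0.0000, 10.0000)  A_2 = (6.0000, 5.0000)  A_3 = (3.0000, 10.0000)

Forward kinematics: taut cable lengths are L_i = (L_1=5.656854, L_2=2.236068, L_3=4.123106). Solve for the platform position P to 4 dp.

(4.0000, 6.0000)

expand ‖A_i−P‖²=L_i² and subtract eq 1 (k_i ≔ ‖A_i‖²−L_i²)
k_1 = 0.0000+100.0000−32.0000 = 68.0000
eq1−eq2 → [-12.0000  10.0000]·P = 12.0000
eq1−eq3 → [-6.0000  0.0000]·P = -24.0000
2×2 solve → P = (4.0000, 6.0000)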